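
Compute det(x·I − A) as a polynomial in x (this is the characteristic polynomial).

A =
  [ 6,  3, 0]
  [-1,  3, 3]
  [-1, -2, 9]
x^3 - 18*x^2 + 108*x - 216

Expanding det(x·I − A) (e.g. by cofactor expansion or by noting that A is similar to its Jordan form J, which has the same characteristic polynomial as A) gives
  χ_A(x) = x^3 - 18*x^2 + 108*x - 216
which factors as (x - 6)^3. The eigenvalues (with algebraic multiplicities) are λ = 6 with multiplicity 3.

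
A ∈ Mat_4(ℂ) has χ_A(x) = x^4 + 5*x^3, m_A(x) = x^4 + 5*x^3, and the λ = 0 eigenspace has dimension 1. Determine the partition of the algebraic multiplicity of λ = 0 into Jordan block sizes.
Block sizes for λ = 0: [3]

Step 1 — from the characteristic polynomial, algebraic multiplicity of λ = 0 is 3. From dim ker(A − (0)·I) = 1, there are exactly 1 Jordan blocks for λ = 0.
Step 2 — from the minimal polynomial, the factor (x − 0)^3 tells us the largest block for λ = 0 has size 3.
Step 3 — with total size 3, 1 blocks, and largest block 3, the block sizes (in nonincreasing order) are [3].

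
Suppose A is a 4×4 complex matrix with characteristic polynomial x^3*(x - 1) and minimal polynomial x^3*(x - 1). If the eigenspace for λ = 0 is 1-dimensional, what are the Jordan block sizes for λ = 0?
Block sizes for λ = 0: [3]

Step 1 — from the characteristic polynomial, algebraic multiplicity of λ = 0 is 3. From dim ker(A − (0)·I) = 1, there are exactly 1 Jordan blocks for λ = 0.
Step 2 — from the minimal polynomial, the factor (x − 0)^3 tells us the largest block for λ = 0 has size 3.
Step 3 — with total size 3, 1 blocks, and largest block 3, the block sizes (in nonincreasing order) are [3].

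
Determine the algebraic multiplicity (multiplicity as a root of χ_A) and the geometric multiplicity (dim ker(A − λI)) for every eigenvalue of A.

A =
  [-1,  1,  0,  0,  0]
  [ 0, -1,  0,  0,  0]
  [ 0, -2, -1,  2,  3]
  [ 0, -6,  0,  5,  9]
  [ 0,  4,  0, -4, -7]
λ = -1: alg = 5, geom = 3

Step 1 — factor the characteristic polynomial to read off the algebraic multiplicities:
  χ_A(x) = (x + 1)^5

Step 2 — compute geometric multiplicities via the rank-nullity identity g(λ) = n − rank(A − λI):
  rank(A − (-1)·I) = 2, so dim ker(A − (-1)·I) = n − 2 = 3

Summary:
  λ = -1: algebraic multiplicity = 5, geometric multiplicity = 3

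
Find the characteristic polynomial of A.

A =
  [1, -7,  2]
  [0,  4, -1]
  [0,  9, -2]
x^3 - 3*x^2 + 3*x - 1

Expanding det(x·I − A) (e.g. by cofactor expansion or by noting that A is similar to its Jordan form J, which has the same characteristic polynomial as A) gives
  χ_A(x) = x^3 - 3*x^2 + 3*x - 1
which factors as (x - 1)^3. The eigenvalues (with algebraic multiplicities) are λ = 1 with multiplicity 3.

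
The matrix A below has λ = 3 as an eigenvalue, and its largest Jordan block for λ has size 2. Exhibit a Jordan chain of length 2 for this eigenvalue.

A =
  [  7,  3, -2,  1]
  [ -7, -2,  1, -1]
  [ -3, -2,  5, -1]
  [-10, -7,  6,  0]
A Jordan chain for λ = 3 of length 2:
v_1 = (3, -3, -3, -9)ᵀ
v_2 = (1, -1, -1, 0)ᵀ

Let N = A − (3)·I. We want v_2 with N^2 v_2 = 0 but N^1 v_2 ≠ 0; then v_{j-1} := N · v_j for j = 2, …, 2.

Pick v_2 = (1, -1, -1, 0)ᵀ.
Then v_1 = N · v_2 = (3, -3, -3, -9)ᵀ.

Sanity check: (A − (3)·I) v_1 = (0, 0, 0, 0)ᵀ = 0. ✓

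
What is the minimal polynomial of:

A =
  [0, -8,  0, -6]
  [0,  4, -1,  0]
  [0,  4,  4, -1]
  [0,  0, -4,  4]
x^4 - 12*x^3 + 48*x^2 - 64*x

The characteristic polynomial is χ_A(x) = x*(x - 4)^3, so the eigenvalues are known. The minimal polynomial is
  m_A(x) = Π_λ (x − λ)^{k_λ}
where k_λ is the size of the *largest* Jordan block for λ (equivalently, the smallest k with (A − λI)^k v = 0 for every generalised eigenvector v of λ).

  λ = 0: largest Jordan block has size 1, contributing (x − 0)
  λ = 4: largest Jordan block has size 3, contributing (x − 4)^3

So m_A(x) = x*(x - 4)^3 = x^4 - 12*x^3 + 48*x^2 - 64*x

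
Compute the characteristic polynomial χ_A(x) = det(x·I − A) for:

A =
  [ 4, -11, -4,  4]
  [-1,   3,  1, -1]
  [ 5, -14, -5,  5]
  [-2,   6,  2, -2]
x^4

Expanding det(x·I − A) (e.g. by cofactor expansion or by noting that A is similar to its Jordan form J, which has the same characteristic polynomial as A) gives
  χ_A(x) = x^4
which factors as x^4. The eigenvalues (with algebraic multiplicities) are λ = 0 with multiplicity 4.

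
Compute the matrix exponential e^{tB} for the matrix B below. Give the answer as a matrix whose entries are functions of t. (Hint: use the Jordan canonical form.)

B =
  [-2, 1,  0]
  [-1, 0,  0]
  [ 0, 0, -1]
e^{tB} =
  [-t*exp(-t) + exp(-t), t*exp(-t), 0]
  [-t*exp(-t), t*exp(-t) + exp(-t), 0]
  [0, 0, exp(-t)]

Strategy: write B = P · J · P⁻¹ where J is a Jordan canonical form, so e^{tB} = P · e^{tJ} · P⁻¹, and e^{tJ} can be computed block-by-block.

B has Jordan form
J =
  [-1,  1,  0]
  [ 0, -1,  0]
  [ 0,  0, -1]
(up to reordering of blocks).

Per-block formulas:
  For a 2×2 Jordan block J_2(-1): exp(t · J_2(-1)) = e^(-1t)·(I + t·N), where N is the 2×2 nilpotent shift.
  For a 1×1 block at λ = -1: exp(t · [-1]) = [e^(-1t)].

After assembling e^{tJ} and conjugating by P, we get:

e^{tB} =
  [-t*exp(-t) + exp(-t), t*exp(-t), 0]
  [-t*exp(-t), t*exp(-t) + exp(-t), 0]
  [0, 0, exp(-t)]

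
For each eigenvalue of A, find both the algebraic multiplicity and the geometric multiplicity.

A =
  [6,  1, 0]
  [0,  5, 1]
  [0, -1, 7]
λ = 6: alg = 3, geom = 1

Step 1 — factor the characteristic polynomial to read off the algebraic multiplicities:
  χ_A(x) = (x - 6)^3

Step 2 — compute geometric multiplicities via the rank-nullity identity g(λ) = n − rank(A − λI):
  rank(A − (6)·I) = 2, so dim ker(A − (6)·I) = n − 2 = 1

Summary:
  λ = 6: algebraic multiplicity = 3, geometric multiplicity = 1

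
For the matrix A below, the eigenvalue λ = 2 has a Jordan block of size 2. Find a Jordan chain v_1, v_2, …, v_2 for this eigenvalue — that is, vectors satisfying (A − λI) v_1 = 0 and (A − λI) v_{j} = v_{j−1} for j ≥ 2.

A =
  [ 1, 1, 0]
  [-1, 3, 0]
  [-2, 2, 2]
A Jordan chain for λ = 2 of length 2:
v_1 = (-1, -1, -2)ᵀ
v_2 = (1, 0, 0)ᵀ

Let N = A − (2)·I. We want v_2 with N^2 v_2 = 0 but N^1 v_2 ≠ 0; then v_{j-1} := N · v_j for j = 2, …, 2.

Pick v_2 = (1, 0, 0)ᵀ.
Then v_1 = N · v_2 = (-1, -1, -2)ᵀ.

Sanity check: (A − (2)·I) v_1 = (0, 0, 0)ᵀ = 0. ✓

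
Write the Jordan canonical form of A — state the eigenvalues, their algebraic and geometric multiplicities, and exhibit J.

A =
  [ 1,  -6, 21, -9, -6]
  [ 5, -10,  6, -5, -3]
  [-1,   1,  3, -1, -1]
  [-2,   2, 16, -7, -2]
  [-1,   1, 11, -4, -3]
J_1(-5) ⊕ J_1(-5) ⊕ J_3(-2)

The characteristic polynomial is
  det(x·I − A) = x^5 + 16*x^4 + 97*x^3 + 278*x^2 + 380*x + 200 = (x + 2)^3*(x + 5)^2

Eigenvalues and multiplicities (the geometric multiplicity of λ is n − rank(A − λI), which equals the number of Jordan blocks for λ):
  λ = -5: algebraic multiplicity = 2, geometric multiplicity = 2
  λ = -2: algebraic multiplicity = 3, geometric multiplicity = 1

Determining the block sizes for each eigenvalue:
  λ = -5: gm = am = 2, so every block has size 1 → block sizes [1, 1]
  λ = -2: one block (gm = 1), so the single block has size am = 3 → block sizes [3]

Assembling the blocks gives a Jordan form
J =
  [-5,  0,  0,  0,  0]
  [ 0, -5,  0,  0,  0]
  [ 0,  0, -2,  1,  0]
  [ 0,  0,  0, -2,  1]
  [ 0,  0,  0,  0, -2]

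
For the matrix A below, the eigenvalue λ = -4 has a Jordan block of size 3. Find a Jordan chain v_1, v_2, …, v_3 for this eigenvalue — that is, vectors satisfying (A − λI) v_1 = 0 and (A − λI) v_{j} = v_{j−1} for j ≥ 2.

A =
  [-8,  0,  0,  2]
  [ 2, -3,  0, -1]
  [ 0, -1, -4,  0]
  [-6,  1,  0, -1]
A Jordan chain for λ = -4 of length 3:
v_1 = (4, 0, -2, 8)ᵀ
v_2 = (-4, 2, 0, -6)ᵀ
v_3 = (1, 0, 0, 0)ᵀ

Let N = A − (-4)·I. We want v_3 with N^3 v_3 = 0 but N^2 v_3 ≠ 0; then v_{j-1} := N · v_j for j = 3, …, 2.

Pick v_3 = (1, 0, 0, 0)ᵀ.
Then v_2 = N · v_3 = (-4, 2, 0, -6)ᵀ.
Then v_1 = N · v_2 = (4, 0, -2, 8)ᵀ.

Sanity check: (A − (-4)·I) v_1 = (0, 0, 0, 0)ᵀ = 0. ✓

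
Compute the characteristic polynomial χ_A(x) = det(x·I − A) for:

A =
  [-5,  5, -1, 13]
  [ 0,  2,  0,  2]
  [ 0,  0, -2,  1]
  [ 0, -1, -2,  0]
x^4 + 5*x^3

Expanding det(x·I − A) (e.g. by cofactor expansion or by noting that A is similar to its Jordan form J, which has the same characteristic polynomial as A) gives
  χ_A(x) = x^4 + 5*x^3
which factors as x^3*(x + 5). The eigenvalues (with algebraic multiplicities) are λ = -5 with multiplicity 1, λ = 0 with multiplicity 3.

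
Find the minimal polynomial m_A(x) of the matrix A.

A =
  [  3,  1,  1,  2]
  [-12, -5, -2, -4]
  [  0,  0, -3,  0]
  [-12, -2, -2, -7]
x^2 + 6*x + 9

The characteristic polynomial is χ_A(x) = (x + 3)^4, so the eigenvalues are known. The minimal polynomial is
  m_A(x) = Π_λ (x − λ)^{k_λ}
where k_λ is the size of the *largest* Jordan block for λ (equivalently, the smallest k with (A − λI)^k v = 0 for every generalised eigenvector v of λ).

  λ = -3: largest Jordan block has size 2, contributing (x + 3)^2

So m_A(x) = (x + 3)^2 = x^2 + 6*x + 9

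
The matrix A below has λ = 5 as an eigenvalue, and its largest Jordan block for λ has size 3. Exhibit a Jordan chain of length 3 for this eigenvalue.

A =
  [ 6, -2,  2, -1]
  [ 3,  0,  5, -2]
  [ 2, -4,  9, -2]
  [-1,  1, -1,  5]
A Jordan chain for λ = 5 of length 3:
v_1 = (-1, -3, -2, 1)ᵀ
v_2 = (-2, -5, -4, 1)ᵀ
v_3 = (0, 1, 0, 0)ᵀ

Let N = A − (5)·I. We want v_3 with N^3 v_3 = 0 but N^2 v_3 ≠ 0; then v_{j-1} := N · v_j for j = 3, …, 2.

Pick v_3 = (0, 1, 0, 0)ᵀ.
Then v_2 = N · v_3 = (-2, -5, -4, 1)ᵀ.
Then v_1 = N · v_2 = (-1, -3, -2, 1)ᵀ.

Sanity check: (A − (5)·I) v_1 = (0, 0, 0, 0)ᵀ = 0. ✓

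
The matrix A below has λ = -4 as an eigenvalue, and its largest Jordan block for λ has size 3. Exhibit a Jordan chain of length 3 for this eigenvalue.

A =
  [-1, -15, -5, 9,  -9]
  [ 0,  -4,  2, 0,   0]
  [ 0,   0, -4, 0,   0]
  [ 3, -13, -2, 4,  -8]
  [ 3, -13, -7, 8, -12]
A Jordan chain for λ = -4 of length 3:
v_1 = (0, 0, 0, -1, -1)ᵀ
v_2 = (-5, 2, 0, -2, -7)ᵀ
v_3 = (0, 0, 1, 0, 0)ᵀ

Let N = A − (-4)·I. We want v_3 with N^3 v_3 = 0 but N^2 v_3 ≠ 0; then v_{j-1} := N · v_j for j = 3, …, 2.

Pick v_3 = (0, 0, 1, 0, 0)ᵀ.
Then v_2 = N · v_3 = (-5, 2, 0, -2, -7)ᵀ.
Then v_1 = N · v_2 = (0, 0, 0, -1, -1)ᵀ.

Sanity check: (A − (-4)·I) v_1 = (0, 0, 0, 0, 0)ᵀ = 0. ✓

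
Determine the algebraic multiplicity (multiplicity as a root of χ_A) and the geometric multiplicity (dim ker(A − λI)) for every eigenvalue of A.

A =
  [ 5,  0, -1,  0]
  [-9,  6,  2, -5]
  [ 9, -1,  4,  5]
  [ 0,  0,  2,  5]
λ = 5: alg = 4, geom = 2

Step 1 — factor the characteristic polynomial to read off the algebraic multiplicities:
  χ_A(x) = (x - 5)^4

Step 2 — compute geometric multiplicities via the rank-nullity identity g(λ) = n − rank(A − λI):
  rank(A − (5)·I) = 2, so dim ker(A − (5)·I) = n − 2 = 2

Summary:
  λ = 5: algebraic multiplicity = 4, geometric multiplicity = 2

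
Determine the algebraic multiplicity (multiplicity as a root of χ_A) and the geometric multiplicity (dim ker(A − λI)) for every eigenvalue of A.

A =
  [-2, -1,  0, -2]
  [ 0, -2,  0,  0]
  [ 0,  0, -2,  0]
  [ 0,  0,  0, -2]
λ = -2: alg = 4, geom = 3

Step 1 — factor the characteristic polynomial to read off the algebraic multiplicities:
  χ_A(x) = (x + 2)^4

Step 2 — compute geometric multiplicities via the rank-nullity identity g(λ) = n − rank(A − λI):
  rank(A − (-2)·I) = 1, so dim ker(A − (-2)·I) = n − 1 = 3

Summary:
  λ = -2: algebraic multiplicity = 4, geometric multiplicity = 3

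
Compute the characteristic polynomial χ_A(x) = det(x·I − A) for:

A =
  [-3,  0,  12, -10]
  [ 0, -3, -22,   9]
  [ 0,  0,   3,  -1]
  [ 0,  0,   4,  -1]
x^4 + 4*x^3 - 2*x^2 - 12*x + 9

Expanding det(x·I − A) (e.g. by cofactor expansion or by noting that A is similar to its Jordan form J, which has the same characteristic polynomial as A) gives
  χ_A(x) = x^4 + 4*x^3 - 2*x^2 - 12*x + 9
which factors as (x - 1)^2*(x + 3)^2. The eigenvalues (with algebraic multiplicities) are λ = -3 with multiplicity 2, λ = 1 with multiplicity 2.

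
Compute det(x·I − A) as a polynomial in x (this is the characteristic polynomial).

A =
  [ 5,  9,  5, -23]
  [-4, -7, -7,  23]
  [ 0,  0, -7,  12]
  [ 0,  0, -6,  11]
x^4 - 2*x^3 - 12*x^2 - 14*x - 5

Expanding det(x·I − A) (e.g. by cofactor expansion or by noting that A is similar to its Jordan form J, which has the same characteristic polynomial as A) gives
  χ_A(x) = x^4 - 2*x^3 - 12*x^2 - 14*x - 5
which factors as (x - 5)*(x + 1)^3. The eigenvalues (with algebraic multiplicities) are λ = -1 with multiplicity 3, λ = 5 with multiplicity 1.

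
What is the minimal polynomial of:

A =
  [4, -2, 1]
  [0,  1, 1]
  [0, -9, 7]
x^3 - 12*x^2 + 48*x - 64

The characteristic polynomial is χ_A(x) = (x - 4)^3, so the eigenvalues are known. The minimal polynomial is
  m_A(x) = Π_λ (x − λ)^{k_λ}
where k_λ is the size of the *largest* Jordan block for λ (equivalently, the smallest k with (A − λI)^k v = 0 for every generalised eigenvector v of λ).

  λ = 4: largest Jordan block has size 3, contributing (x − 4)^3

So m_A(x) = (x - 4)^3 = x^3 - 12*x^2 + 48*x - 64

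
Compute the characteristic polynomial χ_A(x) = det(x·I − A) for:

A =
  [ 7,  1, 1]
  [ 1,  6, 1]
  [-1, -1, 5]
x^3 - 18*x^2 + 108*x - 216

Expanding det(x·I − A) (e.g. by cofactor expansion or by noting that A is similar to its Jordan form J, which has the same characteristic polynomial as A) gives
  χ_A(x) = x^3 - 18*x^2 + 108*x - 216
which factors as (x - 6)^3. The eigenvalues (with algebraic multiplicities) are λ = 6 with multiplicity 3.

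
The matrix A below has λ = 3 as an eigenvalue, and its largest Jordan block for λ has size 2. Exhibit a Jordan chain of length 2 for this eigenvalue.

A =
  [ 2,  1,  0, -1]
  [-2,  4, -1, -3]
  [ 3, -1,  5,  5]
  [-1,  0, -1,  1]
A Jordan chain for λ = 3 of length 2:
v_1 = (-1, -2, 3, -1)ᵀ
v_2 = (1, 0, 0, 0)ᵀ

Let N = A − (3)·I. We want v_2 with N^2 v_2 = 0 but N^1 v_2 ≠ 0; then v_{j-1} := N · v_j for j = 2, …, 2.

Pick v_2 = (1, 0, 0, 0)ᵀ.
Then v_1 = N · v_2 = (-1, -2, 3, -1)ᵀ.

Sanity check: (A − (3)·I) v_1 = (0, 0, 0, 0)ᵀ = 0. ✓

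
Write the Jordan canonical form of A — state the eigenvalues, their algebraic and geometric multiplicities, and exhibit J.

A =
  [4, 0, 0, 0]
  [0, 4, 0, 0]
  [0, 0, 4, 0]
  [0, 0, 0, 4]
J_1(4) ⊕ J_1(4) ⊕ J_1(4) ⊕ J_1(4)

The characteristic polynomial is
  det(x·I − A) = x^4 - 16*x^3 + 96*x^2 - 256*x + 256 = (x - 4)^4

Eigenvalues and multiplicities (the geometric multiplicity of λ is n − rank(A − λI), which equals the number of Jordan blocks for λ):
  λ = 4: algebraic multiplicity = 4, geometric multiplicity = 4

Determining the block sizes for each eigenvalue:
  λ = 4: gm = am = 4, so every block has size 1 → block sizes [1, 1, 1, 1]

Assembling the blocks gives a Jordan form
J =
  [4, 0, 0, 0]
  [0, 4, 0, 0]
  [0, 0, 4, 0]
  [0, 0, 0, 4]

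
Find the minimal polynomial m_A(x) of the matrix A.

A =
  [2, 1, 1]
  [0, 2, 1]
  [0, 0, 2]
x^3 - 6*x^2 + 12*x - 8

The characteristic polynomial is χ_A(x) = (x - 2)^3, so the eigenvalues are known. The minimal polynomial is
  m_A(x) = Π_λ (x − λ)^{k_λ}
where k_λ is the size of the *largest* Jordan block for λ (equivalently, the smallest k with (A − λI)^k v = 0 for every generalised eigenvector v of λ).

  λ = 2: largest Jordan block has size 3, contributing (x − 2)^3

So m_A(x) = (x - 2)^3 = x^3 - 6*x^2 + 12*x - 8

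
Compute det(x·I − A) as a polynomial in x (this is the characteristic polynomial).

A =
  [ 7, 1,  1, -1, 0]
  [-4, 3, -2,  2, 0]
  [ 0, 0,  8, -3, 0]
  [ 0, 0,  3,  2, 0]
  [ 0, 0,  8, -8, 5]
x^5 - 25*x^4 + 250*x^3 - 1250*x^2 + 3125*x - 3125

Expanding det(x·I − A) (e.g. by cofactor expansion or by noting that A is similar to its Jordan form J, which has the same characteristic polynomial as A) gives
  χ_A(x) = x^5 - 25*x^4 + 250*x^3 - 1250*x^2 + 3125*x - 3125
which factors as (x - 5)^5. The eigenvalues (with algebraic multiplicities) are λ = 5 with multiplicity 5.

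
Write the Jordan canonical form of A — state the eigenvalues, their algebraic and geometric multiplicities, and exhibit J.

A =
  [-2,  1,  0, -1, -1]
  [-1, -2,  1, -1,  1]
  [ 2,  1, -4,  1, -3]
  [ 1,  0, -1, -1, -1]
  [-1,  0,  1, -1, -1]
J_3(-2) ⊕ J_1(-2) ⊕ J_1(-2)

The characteristic polynomial is
  det(x·I − A) = x^5 + 10*x^4 + 40*x^3 + 80*x^2 + 80*x + 32 = (x + 2)^5

Eigenvalues and multiplicities (the geometric multiplicity of λ is n − rank(A − λI), which equals the number of Jordan blocks for λ):
  λ = -2: algebraic multiplicity = 5, geometric multiplicity = 3

Determining the block sizes for each eigenvalue:
  λ = -2: with am = 5 and gm = 3, the partition is not yet determined (e.g. several partitions of 5 into 3 parts exist). Let N = A − (-2)·I. Computing rank(N^1) = 2, rank(N^2) = 1, rank(N^3) = 0; the number of blocks of size ≥ j is rank(N^{j−1}) − rank(N^j), giving [3, 1, 1]. So we have 1 block(s) of size 3, 2 block(s) of size 1 → block sizes [3, 1, 1]

Assembling the blocks gives a Jordan form
J =
  [-2,  1,  0,  0,  0]
  [ 0, -2,  1,  0,  0]
  [ 0,  0, -2,  0,  0]
  [ 0,  0,  0, -2,  0]
  [ 0,  0,  0,  0, -2]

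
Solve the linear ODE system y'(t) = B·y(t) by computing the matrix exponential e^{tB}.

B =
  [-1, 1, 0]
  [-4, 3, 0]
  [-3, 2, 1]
e^{tB} =
  [-2*t*exp(t) + exp(t), t*exp(t), 0]
  [-4*t*exp(t), 2*t*exp(t) + exp(t), 0]
  [-t^2*exp(t) - 3*t*exp(t), t^2*exp(t)/2 + 2*t*exp(t), exp(t)]

Strategy: write B = P · J · P⁻¹ where J is a Jordan canonical form, so e^{tB} = P · e^{tJ} · P⁻¹, and e^{tJ} can be computed block-by-block.

B has Jordan form
J =
  [1, 1, 0]
  [0, 1, 1]
  [0, 0, 1]
(up to reordering of blocks).

Per-block formulas:
  For a 3×3 Jordan block J_3(1): exp(t · J_3(1)) = e^(1t)·(I + t·N + (t^2/2)·N^2), where N is the 3×3 nilpotent shift.

After assembling e^{tJ} and conjugating by P, we get:

e^{tB} =
  [-2*t*exp(t) + exp(t), t*exp(t), 0]
  [-4*t*exp(t), 2*t*exp(t) + exp(t), 0]
  [-t^2*exp(t) - 3*t*exp(t), t^2*exp(t)/2 + 2*t*exp(t), exp(t)]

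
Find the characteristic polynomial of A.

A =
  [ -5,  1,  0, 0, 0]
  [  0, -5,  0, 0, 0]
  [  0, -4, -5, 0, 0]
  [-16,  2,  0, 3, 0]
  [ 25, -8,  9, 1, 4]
x^5 + 8*x^4 - 18*x^3 - 220*x^2 + 25*x + 1500

Expanding det(x·I − A) (e.g. by cofactor expansion or by noting that A is similar to its Jordan form J, which has the same characteristic polynomial as A) gives
  χ_A(x) = x^5 + 8*x^4 - 18*x^3 - 220*x^2 + 25*x + 1500
which factors as (x - 4)*(x - 3)*(x + 5)^3. The eigenvalues (with algebraic multiplicities) are λ = -5 with multiplicity 3, λ = 3 with multiplicity 1, λ = 4 with multiplicity 1.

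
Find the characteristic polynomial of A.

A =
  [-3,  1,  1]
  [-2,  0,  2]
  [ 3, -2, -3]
x^3 + 6*x^2 + 12*x + 8

Expanding det(x·I − A) (e.g. by cofactor expansion or by noting that A is similar to its Jordan form J, which has the same characteristic polynomial as A) gives
  χ_A(x) = x^3 + 6*x^2 + 12*x + 8
which factors as (x + 2)^3. The eigenvalues (with algebraic multiplicities) are λ = -2 with multiplicity 3.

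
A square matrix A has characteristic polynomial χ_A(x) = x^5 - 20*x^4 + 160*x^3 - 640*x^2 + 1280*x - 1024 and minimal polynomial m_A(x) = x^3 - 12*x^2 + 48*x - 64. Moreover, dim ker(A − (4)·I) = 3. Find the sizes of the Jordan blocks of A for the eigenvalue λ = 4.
Block sizes for λ = 4: [3, 1, 1]

Step 1 — from the characteristic polynomial, algebraic multiplicity of λ = 4 is 5. From dim ker(A − (4)·I) = 3, there are exactly 3 Jordan blocks for λ = 4.
Step 2 — from the minimal polynomial, the factor (x − 4)^3 tells us the largest block for λ = 4 has size 3.
Step 3 — with total size 5, 3 blocks, and largest block 3, the block sizes (in nonincreasing order) are [3, 1, 1].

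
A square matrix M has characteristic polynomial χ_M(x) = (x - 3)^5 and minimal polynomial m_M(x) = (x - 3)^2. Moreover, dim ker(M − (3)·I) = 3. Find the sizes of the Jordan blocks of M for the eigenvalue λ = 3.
Block sizes for λ = 3: [2, 2, 1]

Step 1 — from the characteristic polynomial, algebraic multiplicity of λ = 3 is 5. From dim ker(M − (3)·I) = 3, there are exactly 3 Jordan blocks for λ = 3.
Step 2 — from the minimal polynomial, the factor (x − 3)^2 tells us the largest block for λ = 3 has size 2.
Step 3 — with total size 5, 3 blocks, and largest block 2, the block sizes (in nonincreasing order) are [2, 2, 1].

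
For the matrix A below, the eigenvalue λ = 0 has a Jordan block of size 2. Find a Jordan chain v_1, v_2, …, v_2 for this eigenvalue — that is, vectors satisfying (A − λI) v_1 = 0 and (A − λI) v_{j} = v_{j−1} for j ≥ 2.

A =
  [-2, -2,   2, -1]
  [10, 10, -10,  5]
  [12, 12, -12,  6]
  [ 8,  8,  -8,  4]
A Jordan chain for λ = 0 of length 2:
v_1 = (-2, 10, 12, 8)ᵀ
v_2 = (1, 0, 0, 0)ᵀ

Let N = A − (0)·I. We want v_2 with N^2 v_2 = 0 but N^1 v_2 ≠ 0; then v_{j-1} := N · v_j for j = 2, …, 2.

Pick v_2 = (1, 0, 0, 0)ᵀ.
Then v_1 = N · v_2 = (-2, 10, 12, 8)ᵀ.

Sanity check: (A − (0)·I) v_1 = (0, 0, 0, 0)ᵀ = 0. ✓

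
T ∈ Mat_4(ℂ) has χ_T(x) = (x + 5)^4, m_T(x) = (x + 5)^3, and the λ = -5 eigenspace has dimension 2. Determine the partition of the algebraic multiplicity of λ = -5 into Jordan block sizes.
Block sizes for λ = -5: [3, 1]

Step 1 — from the characteristic polynomial, algebraic multiplicity of λ = -5 is 4. From dim ker(T − (-5)·I) = 2, there are exactly 2 Jordan blocks for λ = -5.
Step 2 — from the minimal polynomial, the factor (x + 5)^3 tells us the largest block for λ = -5 has size 3.
Step 3 — with total size 4, 2 blocks, and largest block 3, the block sizes (in nonincreasing order) are [3, 1].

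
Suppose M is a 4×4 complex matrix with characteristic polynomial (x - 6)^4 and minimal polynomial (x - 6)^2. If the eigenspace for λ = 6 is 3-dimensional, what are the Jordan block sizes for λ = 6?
Block sizes for λ = 6: [2, 1, 1]

Step 1 — from the characteristic polynomial, algebraic multiplicity of λ = 6 is 4. From dim ker(M − (6)·I) = 3, there are exactly 3 Jordan blocks for λ = 6.
Step 2 — from the minimal polynomial, the factor (x − 6)^2 tells us the largest block for λ = 6 has size 2.
Step 3 — with total size 4, 3 blocks, and largest block 2, the block sizes (in nonincreasing order) are [2, 1, 1].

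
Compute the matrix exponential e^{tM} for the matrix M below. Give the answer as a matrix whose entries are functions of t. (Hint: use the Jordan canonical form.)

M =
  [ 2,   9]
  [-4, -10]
e^{tM} =
  [6*t*exp(-4*t) + exp(-4*t), 9*t*exp(-4*t)]
  [-4*t*exp(-4*t), -6*t*exp(-4*t) + exp(-4*t)]

Strategy: write M = P · J · P⁻¹ where J is a Jordan canonical form, so e^{tM} = P · e^{tJ} · P⁻¹, and e^{tJ} can be computed block-by-block.

M has Jordan form
J =
  [-4,  1]
  [ 0, -4]
(up to reordering of blocks).

Per-block formulas:
  For a 2×2 Jordan block J_2(-4): exp(t · J_2(-4)) = e^(-4t)·(I + t·N), where N is the 2×2 nilpotent shift.

After assembling e^{tJ} and conjugating by P, we get:

e^{tM} =
  [6*t*exp(-4*t) + exp(-4*t), 9*t*exp(-4*t)]
  [-4*t*exp(-4*t), -6*t*exp(-4*t) + exp(-4*t)]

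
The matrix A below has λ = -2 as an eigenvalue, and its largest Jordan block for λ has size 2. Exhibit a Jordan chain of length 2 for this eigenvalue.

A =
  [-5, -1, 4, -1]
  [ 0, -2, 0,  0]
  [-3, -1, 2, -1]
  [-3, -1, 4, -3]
A Jordan chain for λ = -2 of length 2:
v_1 = (-3, 0, -3, -3)ᵀ
v_2 = (1, 0, 0, 0)ᵀ

Let N = A − (-2)·I. We want v_2 with N^2 v_2 = 0 but N^1 v_2 ≠ 0; then v_{j-1} := N · v_j for j = 2, …, 2.

Pick v_2 = (1, 0, 0, 0)ᵀ.
Then v_1 = N · v_2 = (-3, 0, -3, -3)ᵀ.

Sanity check: (A − (-2)·I) v_1 = (0, 0, 0, 0)ᵀ = 0. ✓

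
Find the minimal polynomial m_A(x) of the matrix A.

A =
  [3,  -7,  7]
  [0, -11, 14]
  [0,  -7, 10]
x^2 + x - 12

The characteristic polynomial is χ_A(x) = (x - 3)^2*(x + 4), so the eigenvalues are known. The minimal polynomial is
  m_A(x) = Π_λ (x − λ)^{k_λ}
where k_λ is the size of the *largest* Jordan block for λ (equivalently, the smallest k with (A − λI)^k v = 0 for every generalised eigenvector v of λ).

  λ = -4: largest Jordan block has size 1, contributing (x + 4)
  λ = 3: largest Jordan block has size 1, contributing (x − 3)

So m_A(x) = (x - 3)*(x + 4) = x^2 + x - 12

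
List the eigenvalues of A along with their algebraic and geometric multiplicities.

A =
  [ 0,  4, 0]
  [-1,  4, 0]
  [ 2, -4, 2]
λ = 2: alg = 3, geom = 2

Step 1 — factor the characteristic polynomial to read off the algebraic multiplicities:
  χ_A(x) = (x - 2)^3

Step 2 — compute geometric multiplicities via the rank-nullity identity g(λ) = n − rank(A − λI):
  rank(A − (2)·I) = 1, so dim ker(A − (2)·I) = n − 1 = 2

Summary:
  λ = 2: algebraic multiplicity = 3, geometric multiplicity = 2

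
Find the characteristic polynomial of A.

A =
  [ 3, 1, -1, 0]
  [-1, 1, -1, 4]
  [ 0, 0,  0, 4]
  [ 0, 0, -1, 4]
x^4 - 8*x^3 + 24*x^2 - 32*x + 16

Expanding det(x·I − A) (e.g. by cofactor expansion or by noting that A is similar to its Jordan form J, which has the same characteristic polynomial as A) gives
  χ_A(x) = x^4 - 8*x^3 + 24*x^2 - 32*x + 16
which factors as (x - 2)^4. The eigenvalues (with algebraic multiplicities) are λ = 2 with multiplicity 4.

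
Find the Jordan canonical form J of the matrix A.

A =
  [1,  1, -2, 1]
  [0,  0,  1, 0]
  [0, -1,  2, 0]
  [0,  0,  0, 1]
J_3(1) ⊕ J_1(1)

The characteristic polynomial is
  det(x·I − A) = x^4 - 4*x^3 + 6*x^2 - 4*x + 1 = (x - 1)^4

Eigenvalues and multiplicities (the geometric multiplicity of λ is n − rank(A − λI), which equals the number of Jordan blocks for λ):
  λ = 1: algebraic multiplicity = 4, geometric multiplicity = 2

Determining the block sizes for each eigenvalue:
  λ = 1: with am = 4 and gm = 2, the partition is not yet determined (e.g. several partitions of 4 into 2 parts exist). Let N = A − (1)·I. Computing rank(N^1) = 2, rank(N^2) = 1, rank(N^3) = 0; the number of blocks of size ≥ j is rank(N^{j−1}) − rank(N^j), giving [2, 1, 1]. So we have 1 block(s) of size 3, 1 block(s) of size 1 → block sizes [3, 1]

Assembling the blocks gives a Jordan form
J =
  [1, 1, 0, 0]
  [0, 1, 1, 0]
  [0, 0, 1, 0]
  [0, 0, 0, 1]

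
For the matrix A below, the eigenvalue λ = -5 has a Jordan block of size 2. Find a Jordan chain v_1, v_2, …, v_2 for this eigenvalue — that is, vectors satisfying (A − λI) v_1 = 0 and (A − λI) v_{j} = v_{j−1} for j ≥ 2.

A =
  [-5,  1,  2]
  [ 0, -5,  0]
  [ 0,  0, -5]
A Jordan chain for λ = -5 of length 2:
v_1 = (1, 0, 0)ᵀ
v_2 = (0, 1, 0)ᵀ

Let N = A − (-5)·I. We want v_2 with N^2 v_2 = 0 but N^1 v_2 ≠ 0; then v_{j-1} := N · v_j for j = 2, …, 2.

Pick v_2 = (0, 1, 0)ᵀ.
Then v_1 = N · v_2 = (1, 0, 0)ᵀ.

Sanity check: (A − (-5)·I) v_1 = (0, 0, 0)ᵀ = 0. ✓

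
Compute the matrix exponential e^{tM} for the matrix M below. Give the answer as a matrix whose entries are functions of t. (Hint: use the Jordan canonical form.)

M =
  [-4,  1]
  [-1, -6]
e^{tM} =
  [t*exp(-5*t) + exp(-5*t), t*exp(-5*t)]
  [-t*exp(-5*t), -t*exp(-5*t) + exp(-5*t)]

Strategy: write M = P · J · P⁻¹ where J is a Jordan canonical form, so e^{tM} = P · e^{tJ} · P⁻¹, and e^{tJ} can be computed block-by-block.

M has Jordan form
J =
  [-5,  1]
  [ 0, -5]
(up to reordering of blocks).

Per-block formulas:
  For a 2×2 Jordan block J_2(-5): exp(t · J_2(-5)) = e^(-5t)·(I + t·N), where N is the 2×2 nilpotent shift.

After assembling e^{tJ} and conjugating by P, we get:

e^{tM} =
  [t*exp(-5*t) + exp(-5*t), t*exp(-5*t)]
  [-t*exp(-5*t), -t*exp(-5*t) + exp(-5*t)]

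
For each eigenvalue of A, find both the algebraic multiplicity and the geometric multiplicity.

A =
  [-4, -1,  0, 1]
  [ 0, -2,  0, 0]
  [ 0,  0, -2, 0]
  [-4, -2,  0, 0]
λ = -2: alg = 4, geom = 3

Step 1 — factor the characteristic polynomial to read off the algebraic multiplicities:
  χ_A(x) = (x + 2)^4

Step 2 — compute geometric multiplicities via the rank-nullity identity g(λ) = n − rank(A − λI):
  rank(A − (-2)·I) = 1, so dim ker(A − (-2)·I) = n − 1 = 3

Summary:
  λ = -2: algebraic multiplicity = 4, geometric multiplicity = 3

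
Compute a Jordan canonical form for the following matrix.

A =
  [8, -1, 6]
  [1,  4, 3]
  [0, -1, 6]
J_3(6)

The characteristic polynomial is
  det(x·I − A) = x^3 - 18*x^2 + 108*x - 216 = (x - 6)^3

Eigenvalues and multiplicities (the geometric multiplicity of λ is n − rank(A − λI), which equals the number of Jordan blocks for λ):
  λ = 6: algebraic multiplicity = 3, geometric multiplicity = 1

Determining the block sizes for each eigenvalue:
  λ = 6: one block (gm = 1), so the single block has size am = 3 → block sizes [3]

Assembling the blocks gives a Jordan form
J =
  [6, 1, 0]
  [0, 6, 1]
  [0, 0, 6]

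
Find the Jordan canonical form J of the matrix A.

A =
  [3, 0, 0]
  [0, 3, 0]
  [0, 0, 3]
J_1(3) ⊕ J_1(3) ⊕ J_1(3)

The characteristic polynomial is
  det(x·I − A) = x^3 - 9*x^2 + 27*x - 27 = (x - 3)^3

Eigenvalues and multiplicities (the geometric multiplicity of λ is n − rank(A − λI), which equals the number of Jordan blocks for λ):
  λ = 3: algebraic multiplicity = 3, geometric multiplicity = 3

Determining the block sizes for each eigenvalue:
  λ = 3: gm = am = 3, so every block has size 1 → block sizes [1, 1, 1]

Assembling the blocks gives a Jordan form
J =
  [3, 0, 0]
  [0, 3, 0]
  [0, 0, 3]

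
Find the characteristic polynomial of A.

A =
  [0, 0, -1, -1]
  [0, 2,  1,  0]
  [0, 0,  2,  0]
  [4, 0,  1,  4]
x^4 - 8*x^3 + 24*x^2 - 32*x + 16

Expanding det(x·I − A) (e.g. by cofactor expansion or by noting that A is similar to its Jordan form J, which has the same characteristic polynomial as A) gives
  χ_A(x) = x^4 - 8*x^3 + 24*x^2 - 32*x + 16
which factors as (x - 2)^4. The eigenvalues (with algebraic multiplicities) are λ = 2 with multiplicity 4.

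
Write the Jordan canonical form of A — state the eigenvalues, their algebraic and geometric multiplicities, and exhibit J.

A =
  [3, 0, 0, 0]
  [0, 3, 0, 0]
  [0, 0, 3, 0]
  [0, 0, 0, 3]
J_1(3) ⊕ J_1(3) ⊕ J_1(3) ⊕ J_1(3)

The characteristic polynomial is
  det(x·I − A) = x^4 - 12*x^3 + 54*x^2 - 108*x + 81 = (x - 3)^4

Eigenvalues and multiplicities (the geometric multiplicity of λ is n − rank(A − λI), which equals the number of Jordan blocks for λ):
  λ = 3: algebraic multiplicity = 4, geometric multiplicity = 4

Determining the block sizes for each eigenvalue:
  λ = 3: gm = am = 4, so every block has size 1 → block sizes [1, 1, 1, 1]

Assembling the blocks gives a Jordan form
J =
  [3, 0, 0, 0]
  [0, 3, 0, 0]
  [0, 0, 3, 0]
  [0, 0, 0, 3]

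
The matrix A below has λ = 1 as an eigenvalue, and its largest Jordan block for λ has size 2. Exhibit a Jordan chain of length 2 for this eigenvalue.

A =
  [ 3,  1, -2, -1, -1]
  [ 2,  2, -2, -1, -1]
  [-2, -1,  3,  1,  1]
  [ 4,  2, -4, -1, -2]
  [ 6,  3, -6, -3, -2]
A Jordan chain for λ = 1 of length 2:
v_1 = (2, 2, -2, 4, 6)ᵀ
v_2 = (1, 0, 0, 0, 0)ᵀ

Let N = A − (1)·I. We want v_2 with N^2 v_2 = 0 but N^1 v_2 ≠ 0; then v_{j-1} := N · v_j for j = 2, …, 2.

Pick v_2 = (1, 0, 0, 0, 0)ᵀ.
Then v_1 = N · v_2 = (2, 2, -2, 4, 6)ᵀ.

Sanity check: (A − (1)·I) v_1 = (0, 0, 0, 0, 0)ᵀ = 0. ✓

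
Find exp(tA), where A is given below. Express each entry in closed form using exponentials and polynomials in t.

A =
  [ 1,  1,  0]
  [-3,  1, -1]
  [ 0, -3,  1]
e^{tA} =
  [-3*t^2*exp(t)/2 + exp(t), t*exp(t), -t^2*exp(t)/2]
  [-3*t*exp(t), exp(t), -t*exp(t)]
  [9*t^2*exp(t)/2, -3*t*exp(t), 3*t^2*exp(t)/2 + exp(t)]

Strategy: write A = P · J · P⁻¹ where J is a Jordan canonical form, so e^{tA} = P · e^{tJ} · P⁻¹, and e^{tJ} can be computed block-by-block.

A has Jordan form
J =
  [1, 1, 0]
  [0, 1, 1]
  [0, 0, 1]
(up to reordering of blocks).

Per-block formulas:
  For a 3×3 Jordan block J_3(1): exp(t · J_3(1)) = e^(1t)·(I + t·N + (t^2/2)·N^2), where N is the 3×3 nilpotent shift.

After assembling e^{tJ} and conjugating by P, we get:

e^{tA} =
  [-3*t^2*exp(t)/2 + exp(t), t*exp(t), -t^2*exp(t)/2]
  [-3*t*exp(t), exp(t), -t*exp(t)]
  [9*t^2*exp(t)/2, -3*t*exp(t), 3*t^2*exp(t)/2 + exp(t)]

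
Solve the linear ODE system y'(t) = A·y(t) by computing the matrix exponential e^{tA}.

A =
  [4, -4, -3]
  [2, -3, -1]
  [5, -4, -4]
e^{tA} =
  [t^2*exp(-t) + 5*t*exp(-t) + exp(-t), -4*t*exp(-t), -t^2*exp(-t) - 3*t*exp(-t)]
  [t^2*exp(-t)/2 + 2*t*exp(-t), -2*t*exp(-t) + exp(-t), -t^2*exp(-t)/2 - t*exp(-t)]
  [t^2*exp(-t) + 5*t*exp(-t), -4*t*exp(-t), -t^2*exp(-t) - 3*t*exp(-t) + exp(-t)]

Strategy: write A = P · J · P⁻¹ where J is a Jordan canonical form, so e^{tA} = P · e^{tJ} · P⁻¹, and e^{tJ} can be computed block-by-block.

A has Jordan form
J =
  [-1,  1,  0]
  [ 0, -1,  1]
  [ 0,  0, -1]
(up to reordering of blocks).

Per-block formulas:
  For a 3×3 Jordan block J_3(-1): exp(t · J_3(-1)) = e^(-1t)·(I + t·N + (t^2/2)·N^2), where N is the 3×3 nilpotent shift.

After assembling e^{tJ} and conjugating by P, we get:

e^{tA} =
  [t^2*exp(-t) + 5*t*exp(-t) + exp(-t), -4*t*exp(-t), -t^2*exp(-t) - 3*t*exp(-t)]
  [t^2*exp(-t)/2 + 2*t*exp(-t), -2*t*exp(-t) + exp(-t), -t^2*exp(-t)/2 - t*exp(-t)]
  [t^2*exp(-t) + 5*t*exp(-t), -4*t*exp(-t), -t^2*exp(-t) - 3*t*exp(-t) + exp(-t)]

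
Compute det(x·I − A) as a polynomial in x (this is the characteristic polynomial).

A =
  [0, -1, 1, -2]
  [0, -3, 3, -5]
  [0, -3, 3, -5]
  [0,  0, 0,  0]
x^4

Expanding det(x·I − A) (e.g. by cofactor expansion or by noting that A is similar to its Jordan form J, which has the same characteristic polynomial as A) gives
  χ_A(x) = x^4
which factors as x^4. The eigenvalues (with algebraic multiplicities) are λ = 0 with multiplicity 4.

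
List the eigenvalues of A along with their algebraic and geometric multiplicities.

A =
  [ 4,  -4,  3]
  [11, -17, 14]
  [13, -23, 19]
λ = 2: alg = 3, geom = 1

Step 1 — factor the characteristic polynomial to read off the algebraic multiplicities:
  χ_A(x) = (x - 2)^3

Step 2 — compute geometric multiplicities via the rank-nullity identity g(λ) = n − rank(A − λI):
  rank(A − (2)·I) = 2, so dim ker(A − (2)·I) = n − 2 = 1

Summary:
  λ = 2: algebraic multiplicity = 3, geometric multiplicity = 1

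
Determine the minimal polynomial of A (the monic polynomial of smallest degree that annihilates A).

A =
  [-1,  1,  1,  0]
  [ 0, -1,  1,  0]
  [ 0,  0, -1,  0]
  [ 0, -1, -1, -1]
x^3 + 3*x^2 + 3*x + 1

The characteristic polynomial is χ_A(x) = (x + 1)^4, so the eigenvalues are known. The minimal polynomial is
  m_A(x) = Π_λ (x − λ)^{k_λ}
where k_λ is the size of the *largest* Jordan block for λ (equivalently, the smallest k with (A − λI)^k v = 0 for every generalised eigenvector v of λ).

  λ = -1: largest Jordan block has size 3, contributing (x + 1)^3

So m_A(x) = (x + 1)^3 = x^3 + 3*x^2 + 3*x + 1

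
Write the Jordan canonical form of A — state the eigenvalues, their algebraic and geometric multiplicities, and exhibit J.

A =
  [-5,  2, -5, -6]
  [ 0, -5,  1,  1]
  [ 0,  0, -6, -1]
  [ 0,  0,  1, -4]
J_3(-5) ⊕ J_1(-5)

The characteristic polynomial is
  det(x·I − A) = x^4 + 20*x^3 + 150*x^2 + 500*x + 625 = (x + 5)^4

Eigenvalues and multiplicities (the geometric multiplicity of λ is n − rank(A − λI), which equals the number of Jordan blocks for λ):
  λ = -5: algebraic multiplicity = 4, geometric multiplicity = 2

Determining the block sizes for each eigenvalue:
  λ = -5: with am = 4 and gm = 2, the partition is not yet determined (e.g. several partitions of 4 into 2 parts exist). Let N = A − (-5)·I. Computing rank(N^1) = 2, rank(N^2) = 1, rank(N^3) = 0; the number of blocks of size ≥ j is rank(N^{j−1}) − rank(N^j), giving [2, 1, 1]. So we have 1 block(s) of size 3, 1 block(s) of size 1 → block sizes [3, 1]

Assembling the blocks gives a Jordan form
J =
  [-5,  1,  0,  0]
  [ 0, -5,  1,  0]
  [ 0,  0, -5,  0]
  [ 0,  0,  0, -5]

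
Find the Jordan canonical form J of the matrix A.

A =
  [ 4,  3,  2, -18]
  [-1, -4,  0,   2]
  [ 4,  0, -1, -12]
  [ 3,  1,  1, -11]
J_2(-3) ⊕ J_2(-3)

The characteristic polynomial is
  det(x·I − A) = x^4 + 12*x^3 + 54*x^2 + 108*x + 81 = (x + 3)^4

Eigenvalues and multiplicities (the geometric multiplicity of λ is n − rank(A − λI), which equals the number of Jordan blocks for λ):
  λ = -3: algebraic multiplicity = 4, geometric multiplicity = 2

Determining the block sizes for each eigenvalue:
  λ = -3: with am = 4 and gm = 2, the partition is not yet determined (e.g. several partitions of 4 into 2 parts exist). Let N = A − (-3)·I. Computing rank(N^1) = 2, rank(N^2) = 0; the number of blocks of size ≥ j is rank(N^{j−1}) − rank(N^j), giving [2, 2]. So we have 2 block(s) of size 2 → block sizes [2, 2]

Assembling the blocks gives a Jordan form
J =
  [-3,  1,  0,  0]
  [ 0, -3,  0,  0]
  [ 0,  0, -3,  1]
  [ 0,  0,  0, -3]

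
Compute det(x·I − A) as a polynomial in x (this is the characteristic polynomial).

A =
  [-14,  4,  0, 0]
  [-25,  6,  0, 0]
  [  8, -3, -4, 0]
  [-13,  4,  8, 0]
x^4 + 12*x^3 + 48*x^2 + 64*x

Expanding det(x·I − A) (e.g. by cofactor expansion or by noting that A is similar to its Jordan form J, which has the same characteristic polynomial as A) gives
  χ_A(x) = x^4 + 12*x^3 + 48*x^2 + 64*x
which factors as x*(x + 4)^3. The eigenvalues (with algebraic multiplicities) are λ = -4 with multiplicity 3, λ = 0 with multiplicity 1.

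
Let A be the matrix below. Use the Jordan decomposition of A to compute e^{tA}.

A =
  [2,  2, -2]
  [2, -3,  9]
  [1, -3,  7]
e^{tA} =
  [t^2*exp(2*t) + exp(2*t), -2*t^2*exp(2*t) + 2*t*exp(2*t), 4*t^2*exp(2*t) - 2*t*exp(2*t)]
  [-t^2*exp(2*t)/2 + 2*t*exp(2*t), t^2*exp(2*t) - 5*t*exp(2*t) + exp(2*t), -2*t^2*exp(2*t) + 9*t*exp(2*t)]
  [-t^2*exp(2*t)/2 + t*exp(2*t), t^2*exp(2*t) - 3*t*exp(2*t), -2*t^2*exp(2*t) + 5*t*exp(2*t) + exp(2*t)]

Strategy: write A = P · J · P⁻¹ where J is a Jordan canonical form, so e^{tA} = P · e^{tJ} · P⁻¹, and e^{tJ} can be computed block-by-block.

A has Jordan form
J =
  [2, 1, 0]
  [0, 2, 1]
  [0, 0, 2]
(up to reordering of blocks).

Per-block formulas:
  For a 3×3 Jordan block J_3(2): exp(t · J_3(2)) = e^(2t)·(I + t·N + (t^2/2)·N^2), where N is the 3×3 nilpotent shift.

After assembling e^{tJ} and conjugating by P, we get:

e^{tA} =
  [t^2*exp(2*t) + exp(2*t), -2*t^2*exp(2*t) + 2*t*exp(2*t), 4*t^2*exp(2*t) - 2*t*exp(2*t)]
  [-t^2*exp(2*t)/2 + 2*t*exp(2*t), t^2*exp(2*t) - 5*t*exp(2*t) + exp(2*t), -2*t^2*exp(2*t) + 9*t*exp(2*t)]
  [-t^2*exp(2*t)/2 + t*exp(2*t), t^2*exp(2*t) - 3*t*exp(2*t), -2*t^2*exp(2*t) + 5*t*exp(2*t) + exp(2*t)]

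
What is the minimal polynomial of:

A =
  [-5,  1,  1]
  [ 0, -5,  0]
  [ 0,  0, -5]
x^2 + 10*x + 25

The characteristic polynomial is χ_A(x) = (x + 5)^3, so the eigenvalues are known. The minimal polynomial is
  m_A(x) = Π_λ (x − λ)^{k_λ}
where k_λ is the size of the *largest* Jordan block for λ (equivalently, the smallest k with (A − λI)^k v = 0 for every generalised eigenvector v of λ).

  λ = -5: largest Jordan block has size 2, contributing (x + 5)^2

So m_A(x) = (x + 5)^2 = x^2 + 10*x + 25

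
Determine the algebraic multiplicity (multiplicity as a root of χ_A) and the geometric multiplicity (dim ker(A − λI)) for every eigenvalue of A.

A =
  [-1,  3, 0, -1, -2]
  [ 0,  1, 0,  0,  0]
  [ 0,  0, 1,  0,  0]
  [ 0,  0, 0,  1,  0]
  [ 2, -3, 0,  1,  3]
λ = 1: alg = 5, geom = 4

Step 1 — factor the characteristic polynomial to read off the algebraic multiplicities:
  χ_A(x) = (x - 1)^5

Step 2 — compute geometric multiplicities via the rank-nullity identity g(λ) = n − rank(A − λI):
  rank(A − (1)·I) = 1, so dim ker(A − (1)·I) = n − 1 = 4

Summary:
  λ = 1: algebraic multiplicity = 5, geometric multiplicity = 4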